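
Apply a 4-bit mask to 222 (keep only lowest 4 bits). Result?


222 & 15 = 14

14


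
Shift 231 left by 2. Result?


0b11100111 << 2 = 0b1110011100 = 924

924


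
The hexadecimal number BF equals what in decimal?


BF hex = 191 decimal

191


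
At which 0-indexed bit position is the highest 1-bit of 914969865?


0b110110100010010101010100001001. Highest set bit at position 29

29


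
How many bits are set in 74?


0b1001010 has 3 set bits

3


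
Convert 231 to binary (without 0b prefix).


231 = 11100111 in binary

11100111


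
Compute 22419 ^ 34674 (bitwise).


0b101011110010011 ^ 0b1000011101110010 = 0b1101000011100001 = 53473

53473


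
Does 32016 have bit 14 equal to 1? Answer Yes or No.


0b111110100010000, bit 14 = 1. Yes

Yes


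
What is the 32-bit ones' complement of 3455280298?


3455280298 ^ 4294967295 = 839686997

839686997


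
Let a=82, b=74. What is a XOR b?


82 ^ 74 = 24

24


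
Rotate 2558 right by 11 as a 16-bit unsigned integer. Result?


Rotate 0b100111111110 right by 11 (16-bit) = 0b11111111000001 = 16321

16321


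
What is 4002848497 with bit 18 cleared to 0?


4002848497 & ~(1 << 18) = 4002586353

4002586353


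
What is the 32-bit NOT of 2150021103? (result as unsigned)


~0b10000000001001101011011111101111 = 0b1111111110110010100100000010000 = 2144946192 (32-bit unsigned)

2144946192


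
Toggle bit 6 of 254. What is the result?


254 ^ (1 << 6) = 254 ^ 64 = 190

190


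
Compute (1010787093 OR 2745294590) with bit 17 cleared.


Step 1: 1010787093 | 2745294590 = 3217031167
Step 2: 3217031167 & ~(1 << 17) = 3216900095

3216900095


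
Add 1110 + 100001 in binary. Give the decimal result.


1110 + 100001 = 101111 = 47

47


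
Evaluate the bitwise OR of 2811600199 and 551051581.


0b10100111100101011001110101000111 | 0b100000110110000110000100111101 = 0b10100111110111011111110101111111 = 2816343423

2816343423


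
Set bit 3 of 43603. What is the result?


43603 | (1 << 3) = 43603 | 8 = 43611

43611


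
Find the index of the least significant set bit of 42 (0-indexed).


0b101010. Lowest set bit at position 1

1


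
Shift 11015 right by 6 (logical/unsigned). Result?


0b10101100000111 >> 6 = 0b10101100 = 172

172


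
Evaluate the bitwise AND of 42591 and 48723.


0b1010011001011111 & 0b1011111001010011 = 0b1010011001010011 = 42579

42579


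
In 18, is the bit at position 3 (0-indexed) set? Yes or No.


0b10010, bit 3 = 0. No

No


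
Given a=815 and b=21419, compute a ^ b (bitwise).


815 ^ 21419 = 20612

20612


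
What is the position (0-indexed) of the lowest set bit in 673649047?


0b101000001001110001000110010111. Lowest set bit at position 0

0


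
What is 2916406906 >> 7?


0b10101101110101001101011001111010 >> 7 = 0b1010110111010100110101100 = 22784428

22784428


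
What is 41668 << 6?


0b1010001011000100 << 6 = 0b1010001011000100000000 = 2666752

2666752


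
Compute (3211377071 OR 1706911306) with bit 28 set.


Step 1: 3211377071 | 1706911306 = 4294836207
Step 2: 4294836207 | (1 << 28) = 4294836207 | 268435456 = 4294836207

4294836207


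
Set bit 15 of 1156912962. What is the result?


1156912962 | (1 << 15) = 1156912962 | 32768 = 1156945730

1156945730


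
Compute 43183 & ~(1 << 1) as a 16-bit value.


43183 & ~(1 << 1) = 43181

43181


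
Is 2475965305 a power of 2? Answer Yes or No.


0b10010011100101000011101101111001. Multiple bits set => No

No


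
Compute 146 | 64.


0b10010010 | 0b1000000 = 0b11010010 = 210

210


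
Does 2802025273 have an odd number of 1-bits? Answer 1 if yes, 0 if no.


0b10100111000000111000001100111001 has 14 ones => parity 0

0


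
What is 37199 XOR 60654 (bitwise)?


0b1001000101001111 ^ 0b1110110011101110 = 0b111110110100001 = 32161

32161


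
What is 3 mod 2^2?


3 & 3 = 3

3


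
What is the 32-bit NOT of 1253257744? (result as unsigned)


~0b1001010101100110011001000010000 = 0b10110101010011001100110111101111 = 3041709551 (32-bit unsigned)

3041709551


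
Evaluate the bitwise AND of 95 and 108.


0b1011111 & 0b1101100 = 0b1001100 = 76

76


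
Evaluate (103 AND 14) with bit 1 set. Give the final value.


Step 1: 103 & 14 = 6
Step 2: 6 | (1 << 1) = 6 | 2 = 6

6


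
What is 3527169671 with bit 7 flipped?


3527169671 ^ (1 << 7) = 3527169671 ^ 128 = 3527169543

3527169543


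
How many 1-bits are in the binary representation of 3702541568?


0b11011100101100000100110100000000 has 12 set bits

12


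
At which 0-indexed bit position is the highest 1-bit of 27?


0b11011. Highest set bit at position 4

4


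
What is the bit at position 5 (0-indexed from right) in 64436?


0b1111101110110100, position 5 = 1

1


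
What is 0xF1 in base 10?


F1 hex = 241 decimal

241


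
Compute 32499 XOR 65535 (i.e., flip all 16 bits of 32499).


32499 ^ 65535 = 33036

33036


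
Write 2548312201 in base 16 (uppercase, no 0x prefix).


2548312201 = 97E42889 hex

97E42889


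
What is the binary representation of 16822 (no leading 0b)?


16822 = 100000110110110 in binary

100000110110110


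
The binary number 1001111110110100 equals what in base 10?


1001111110110100 in decimal = 40884

40884


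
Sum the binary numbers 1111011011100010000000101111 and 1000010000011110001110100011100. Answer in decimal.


1111011011100010000000101111 + 1000010000011110001110100011100 = 1010001011111010011110101001011 = 1367162187

1367162187


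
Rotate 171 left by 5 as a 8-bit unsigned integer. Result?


Rotate 0b10101011 left by 5 (8-bit) = 0b1110101 = 117

117


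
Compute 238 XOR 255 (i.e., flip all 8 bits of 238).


238 ^ 255 = 17

17


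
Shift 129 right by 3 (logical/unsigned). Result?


0b10000001 >> 3 = 0b10000 = 16

16


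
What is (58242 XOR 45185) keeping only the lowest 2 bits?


Step 1: 58242 ^ 45185 = 21251
Step 2: 21251 & 3 = 3

3


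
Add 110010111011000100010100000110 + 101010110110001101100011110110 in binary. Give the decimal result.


110010111011000100010100000110 + 101010110110001101100011110110 = 1011101110001010001110111111100 = 1573199356

1573199356


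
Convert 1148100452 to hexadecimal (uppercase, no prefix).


1148100452 = 446E9F64 hex

446E9F64


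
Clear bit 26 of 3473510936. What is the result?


3473510936 & ~(1 << 26) = 3406402072

3406402072


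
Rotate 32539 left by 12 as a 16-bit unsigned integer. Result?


Rotate 0b111111100011011 left by 12 (16-bit) = 0b1011011111110001 = 47089

47089


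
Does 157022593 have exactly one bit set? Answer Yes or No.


0b1001010110111111100110000001. Multiple bits set => No

No


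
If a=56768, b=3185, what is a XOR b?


56768 ^ 3185 = 53681

53681


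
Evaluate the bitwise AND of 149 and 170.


0b10010101 & 0b10101010 = 0b10000000 = 128

128


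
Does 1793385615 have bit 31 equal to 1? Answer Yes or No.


0b1101010111001001110010010001111, bit 31 = 0. No

No


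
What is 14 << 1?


0b1110 << 1 = 0b11100 = 28

28


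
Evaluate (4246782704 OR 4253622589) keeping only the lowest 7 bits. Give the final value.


Step 1: 4246782704 | 4253622589 = 4255769597
Step 2: 4255769597 & 127 = 125

125


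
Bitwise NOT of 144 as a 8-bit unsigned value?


~0b10010000 = 0b1101111 = 111 (8-bit unsigned)

111


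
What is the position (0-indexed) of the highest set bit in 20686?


0b101000011001110. Highest set bit at position 14

14


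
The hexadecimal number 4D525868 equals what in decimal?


4D525868 hex = 1297242216 decimal

1297242216


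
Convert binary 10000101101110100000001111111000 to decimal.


10000101101110100000001111111000 in decimal = 2243560440

2243560440


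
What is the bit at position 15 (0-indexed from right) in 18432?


0b100100000000000, position 15 = 0

0


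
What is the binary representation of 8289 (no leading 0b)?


8289 = 10000001100001 in binary

10000001100001


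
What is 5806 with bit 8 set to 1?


5806 | (1 << 8) = 5806 | 256 = 6062

6062


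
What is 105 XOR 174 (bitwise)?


0b1101001 ^ 0b10101110 = 0b11000111 = 199

199


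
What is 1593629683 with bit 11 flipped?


1593629683 ^ (1 << 11) = 1593629683 ^ 2048 = 1593627635

1593627635


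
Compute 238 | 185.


0b11101110 | 0b10111001 = 0b11111111 = 255

255


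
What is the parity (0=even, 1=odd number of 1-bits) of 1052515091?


0b111110101111000001101100010011 has 17 ones => parity 1

1


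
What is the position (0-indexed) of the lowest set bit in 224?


0b11100000. Lowest set bit at position 5

5


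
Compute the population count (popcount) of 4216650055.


0b11111011010101001111100101000111 has 20 set bits

20


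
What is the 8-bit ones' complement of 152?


152 ^ 255 = 103

103


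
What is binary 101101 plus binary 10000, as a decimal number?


101101 + 10000 = 111101 = 61

61


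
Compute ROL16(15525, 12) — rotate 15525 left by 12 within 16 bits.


Rotate 0b11110010100101 left by 12 (16-bit) = 0b101001111001010 = 21450

21450


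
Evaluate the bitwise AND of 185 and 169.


0b10111001 & 0b10101001 = 0b10101001 = 169

169


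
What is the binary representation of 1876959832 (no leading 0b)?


1876959832 = 1101111111000000010001001011000 in binary

1101111111000000010001001011000


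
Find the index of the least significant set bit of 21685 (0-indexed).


0b101010010110101. Lowest set bit at position 0

0


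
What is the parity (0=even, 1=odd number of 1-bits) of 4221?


0b1000001111101 has 7 ones => parity 1

1


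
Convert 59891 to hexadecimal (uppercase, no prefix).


59891 = E9F3 hex

E9F3


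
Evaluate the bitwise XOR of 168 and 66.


0b10101000 ^ 0b1000010 = 0b11101010 = 234

234


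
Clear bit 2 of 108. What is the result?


108 & ~(1 << 2) = 104

104


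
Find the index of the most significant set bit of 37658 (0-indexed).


0b1001001100011010. Highest set bit at position 15

15


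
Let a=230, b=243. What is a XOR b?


230 ^ 243 = 21

21


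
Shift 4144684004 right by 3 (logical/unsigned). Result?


0b11110111000010101101101111100100 >> 3 = 0b11110111000010101101101111100 = 518085500

518085500


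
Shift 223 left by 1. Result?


0b11011111 << 1 = 0b110111110 = 446

446


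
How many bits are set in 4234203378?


0b11111100011000001101000011110010 has 16 set bits

16


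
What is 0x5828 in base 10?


5828 hex = 22568 decimal

22568


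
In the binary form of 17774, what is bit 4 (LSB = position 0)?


0b100010101101110, position 4 = 0

0


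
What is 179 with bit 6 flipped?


179 ^ (1 << 6) = 179 ^ 64 = 243

243


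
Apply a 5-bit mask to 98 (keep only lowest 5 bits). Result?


98 & 31 = 2

2


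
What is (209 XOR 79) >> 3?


Step 1: 209 ^ 79 = 158
Step 2: 158 >> 3 = 19

19


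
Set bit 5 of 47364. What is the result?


47364 | (1 << 5) = 47364 | 32 = 47396

47396


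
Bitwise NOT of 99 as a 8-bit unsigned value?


~0b1100011 = 0b10011100 = 156 (8-bit unsigned)

156


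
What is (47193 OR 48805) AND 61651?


Step 1: 47193 | 48805 = 48893
Step 2: 48893 & 61651 = 45265

45265


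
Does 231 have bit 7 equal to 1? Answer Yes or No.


0b11100111, bit 7 = 1. Yes

Yes


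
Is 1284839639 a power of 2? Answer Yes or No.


0b1001100100101010001100011010111. Multiple bits set => No

No


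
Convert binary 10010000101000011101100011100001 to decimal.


10010000101000011101100011100001 in decimal = 2426525921

2426525921


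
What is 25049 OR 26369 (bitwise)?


0b110000111011001 | 0b110011100000001 = 0b110011111011001 = 26585

26585


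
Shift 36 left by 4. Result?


0b100100 << 4 = 0b1001000000 = 576

576


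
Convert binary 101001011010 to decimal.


101001011010 in decimal = 2650

2650


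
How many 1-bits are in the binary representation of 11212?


0b10101111001100 has 8 set bits

8


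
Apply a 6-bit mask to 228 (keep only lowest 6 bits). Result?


228 & 63 = 36

36


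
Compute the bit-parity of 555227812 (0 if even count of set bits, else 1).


0b100001000110000001101010100100 has 10 ones => parity 0

0


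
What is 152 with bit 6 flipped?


152 ^ (1 << 6) = 152 ^ 64 = 216

216


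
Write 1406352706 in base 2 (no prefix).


1406352706 = 1010011110100110011110101000010 in binary

1010011110100110011110101000010


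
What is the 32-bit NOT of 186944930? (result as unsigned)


~0b1011001001001000110110100010 = 0b11110100110110110111001001011101 = 4108022365 (32-bit unsigned)

4108022365


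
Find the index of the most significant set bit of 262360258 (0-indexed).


0b1111101000110100110011000010. Highest set bit at position 27

27


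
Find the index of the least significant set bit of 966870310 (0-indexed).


0b111001101000010100010100100110. Lowest set bit at position 1

1


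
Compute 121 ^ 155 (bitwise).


0b1111001 ^ 0b10011011 = 0b11100010 = 226

226


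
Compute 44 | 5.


0b101100 | 0b101 = 0b101101 = 45

45


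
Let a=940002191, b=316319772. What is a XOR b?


940002191 ^ 316319772 = 719184787

719184787


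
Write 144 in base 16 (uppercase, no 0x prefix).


144 = 90 hex

90


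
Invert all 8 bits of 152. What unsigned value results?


152 ^ 255 = 103

103


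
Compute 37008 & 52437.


0b1001000010010000 & 0b1100110011010101 = 0b1000000010010000 = 32912

32912


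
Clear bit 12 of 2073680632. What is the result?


2073680632 & ~(1 << 12) = 2073676536

2073676536


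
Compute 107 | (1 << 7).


107 | (1 << 7) = 107 | 128 = 235

235


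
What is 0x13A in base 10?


13A hex = 314 decimal

314


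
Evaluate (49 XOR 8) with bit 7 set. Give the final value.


Step 1: 49 ^ 8 = 57
Step 2: 57 | (1 << 7) = 57 | 128 = 185

185


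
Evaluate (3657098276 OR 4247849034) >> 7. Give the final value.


Step 1: 3657098276 | 4247849034 = 4261145710
Step 2: 4261145710 >> 7 = 33290200

33290200


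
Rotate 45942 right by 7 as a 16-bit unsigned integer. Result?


Rotate 0b1011001101110110 right by 7 (16-bit) = 0b1110110101100110 = 60774

60774


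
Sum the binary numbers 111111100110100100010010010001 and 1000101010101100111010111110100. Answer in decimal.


111111100110100100010010010001 + 1000101010101100111010111110100 = 10000100111100001011101010000101 = 2230368901

2230368901


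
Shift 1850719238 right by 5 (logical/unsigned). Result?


0b1101110010011111011110000000110 >> 5 = 0b11011100100111110111100000 = 57834976

57834976


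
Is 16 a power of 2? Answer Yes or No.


0b10000. Only one bit set => Yes

Yes


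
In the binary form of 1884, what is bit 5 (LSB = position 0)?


0b11101011100, position 5 = 0

0


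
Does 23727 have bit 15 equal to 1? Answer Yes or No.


0b101110010101111, bit 15 = 0. No

No


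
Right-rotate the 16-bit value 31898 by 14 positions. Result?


Rotate 0b111110010011010 right by 14 (16-bit) = 0b1111001001101001 = 62057

62057


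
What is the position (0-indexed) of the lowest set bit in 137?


0b10001001. Lowest set bit at position 0

0


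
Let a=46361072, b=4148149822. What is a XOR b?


46361072 ^ 4148149822 = 4126988238

4126988238


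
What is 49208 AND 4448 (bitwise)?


0b1100000000111000 & 0b1000101100000 = 0b100000 = 32

32


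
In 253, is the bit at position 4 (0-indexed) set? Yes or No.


0b11111101, bit 4 = 1. Yes

Yes


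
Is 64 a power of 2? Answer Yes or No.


0b1000000. Only one bit set => Yes

Yes


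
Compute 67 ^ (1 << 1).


67 ^ (1 << 1) = 67 ^ 2 = 65

65


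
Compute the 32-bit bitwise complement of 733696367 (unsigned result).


~0b101011101110110101000101101111 = 0b11010100010001001010111010010000 = 3561270928 (32-bit unsigned)

3561270928


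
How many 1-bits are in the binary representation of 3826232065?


0b11100100000011111010101100000001 has 14 set bits

14


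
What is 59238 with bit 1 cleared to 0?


59238 & ~(1 << 1) = 59236

59236


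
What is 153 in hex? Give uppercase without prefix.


153 = 99 hex

99


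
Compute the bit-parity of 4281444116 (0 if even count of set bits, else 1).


0b11111111001100011010011100010100 has 18 ones => parity 0

0


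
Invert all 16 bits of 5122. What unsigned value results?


5122 ^ 65535 = 60413

60413


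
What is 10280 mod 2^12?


10280 & 4095 = 2088

2088


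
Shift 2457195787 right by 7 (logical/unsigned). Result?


0b10010010011101011101010100001011 >> 7 = 0b1001001001110101110101010 = 19196842

19196842


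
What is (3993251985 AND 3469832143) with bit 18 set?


Step 1: 3993251985 & 3469832143 = 3456114817
Step 2: 3456114817 | (1 << 18) = 3456114817 | 262144 = 3456376961

3456376961


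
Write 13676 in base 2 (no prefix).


13676 = 11010101101100 in binary

11010101101100


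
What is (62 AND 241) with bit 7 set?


Step 1: 62 & 241 = 48
Step 2: 48 | (1 << 7) = 48 | 128 = 176

176


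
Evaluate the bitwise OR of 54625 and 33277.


0b1101010101100001 | 0b1000000111111101 = 0b1101010111111101 = 54781

54781


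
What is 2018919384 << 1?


0b1111000010101100100001111011000 << 1 = 0b11110000101011001000011110110000 = 4037838768

4037838768


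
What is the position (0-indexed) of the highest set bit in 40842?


0b1001111110001010. Highest set bit at position 15

15


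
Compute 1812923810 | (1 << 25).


1812923810 | (1 << 25) = 1812923810 | 33554432 = 1846478242

1846478242


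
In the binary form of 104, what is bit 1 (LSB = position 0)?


0b1101000, position 1 = 0

0


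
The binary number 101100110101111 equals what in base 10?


101100110101111 in decimal = 22959

22959


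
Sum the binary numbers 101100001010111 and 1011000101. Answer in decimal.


101100001010111 + 1011000101 = 101101100011100 = 23324

23324


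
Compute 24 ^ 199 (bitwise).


0b11000 ^ 0b11000111 = 0b11011111 = 223

223


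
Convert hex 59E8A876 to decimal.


59E8A876 hex = 1508419702 decimal

1508419702


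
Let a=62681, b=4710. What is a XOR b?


62681 ^ 4710 = 59071

59071


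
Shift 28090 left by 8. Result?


0b110110110111010 << 8 = 0b11011011011101000000000 = 7191040

7191040


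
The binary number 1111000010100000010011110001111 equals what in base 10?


1111000010100000010011110001111 in decimal = 2018518927

2018518927


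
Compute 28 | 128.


0b11100 | 0b10000000 = 0b10011100 = 156

156


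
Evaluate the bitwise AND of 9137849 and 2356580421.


0b100010110110111010111001 & 0b10001100011101101001000001000101 = 0b100000000000000001 = 131073

131073


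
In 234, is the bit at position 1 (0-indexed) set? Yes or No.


0b11101010, bit 1 = 1. Yes

Yes


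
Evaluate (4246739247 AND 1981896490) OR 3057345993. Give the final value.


Step 1: 4246739247 & 1981896490 = 1948258602
Step 2: 1948258602 | 3057345993 = 4131091947

4131091947


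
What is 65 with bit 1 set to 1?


65 | (1 << 1) = 65 | 2 = 67

67


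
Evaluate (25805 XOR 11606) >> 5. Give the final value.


Step 1: 25805 ^ 11606 = 18843
Step 2: 18843 >> 5 = 588

588


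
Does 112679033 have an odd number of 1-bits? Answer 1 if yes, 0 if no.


0b110101101110101100001111001 has 16 ones => parity 0

0


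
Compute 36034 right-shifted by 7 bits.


0b1000110011000010 >> 7 = 0b100011001 = 281

281


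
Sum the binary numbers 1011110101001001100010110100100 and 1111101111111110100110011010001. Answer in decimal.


1011110101001001100010110100100 + 1111101111111110100110011010001 = 11011100101001000001001001110101 = 3701740149

3701740149


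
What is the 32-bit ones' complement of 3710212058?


3710212058 ^ 4294967295 = 584755237

584755237


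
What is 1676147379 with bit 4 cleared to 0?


1676147379 & ~(1 << 4) = 1676147363

1676147363


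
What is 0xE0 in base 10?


E0 hex = 224 decimal

224


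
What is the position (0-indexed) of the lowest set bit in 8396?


0b10000011001100. Lowest set bit at position 2

2


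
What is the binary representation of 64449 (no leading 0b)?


64449 = 1111101111000001 in binary

1111101111000001


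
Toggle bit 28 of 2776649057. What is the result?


2776649057 ^ (1 << 28) = 2776649057 ^ 268435456 = 3045084513

3045084513


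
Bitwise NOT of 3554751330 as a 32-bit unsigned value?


~0b11010011111000010011001101100010 = 0b101100000111101100110010011101 = 740215965 (32-bit unsigned)

740215965


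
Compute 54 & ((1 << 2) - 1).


54 & 3 = 2

2


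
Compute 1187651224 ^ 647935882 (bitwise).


0b1000110110010100001111010011000 ^ 0b100110100111101011011110001010 = 0b1100000010101001010100100010010 = 1616161042

1616161042


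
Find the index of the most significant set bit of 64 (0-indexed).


0b1000000. Highest set bit at position 6

6


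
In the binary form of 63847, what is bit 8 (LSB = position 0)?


0b1111100101100111, position 8 = 1

1


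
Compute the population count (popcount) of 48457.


0b1011110101001001 has 9 set bits

9


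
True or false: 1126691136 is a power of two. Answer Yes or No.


0b1000011001001111111000101000000. Multiple bits set => No

No


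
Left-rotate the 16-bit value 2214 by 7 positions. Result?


Rotate 0b100010100110 left by 7 (16-bit) = 0b101001100000100 = 21252

21252


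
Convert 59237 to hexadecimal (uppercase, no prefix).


59237 = E765 hex

E765


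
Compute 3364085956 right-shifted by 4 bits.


0b11001000100000111110000011000100 >> 4 = 0b1100100010000011111000001100 = 210255372

210255372


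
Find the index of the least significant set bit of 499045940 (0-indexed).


0b11101101111101101011000110100. Lowest set bit at position 2

2


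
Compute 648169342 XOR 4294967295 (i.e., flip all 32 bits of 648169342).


648169342 ^ 4294967295 = 3646797953

3646797953


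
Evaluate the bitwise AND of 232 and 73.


0b11101000 & 0b1001001 = 0b1001000 = 72

72


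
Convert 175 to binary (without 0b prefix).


175 = 10101111 in binary

10101111


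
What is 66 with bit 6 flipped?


66 ^ (1 << 6) = 66 ^ 64 = 2

2


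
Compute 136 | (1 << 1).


136 | (1 << 1) = 136 | 2 = 138

138


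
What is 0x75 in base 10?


75 hex = 117 decimal

117


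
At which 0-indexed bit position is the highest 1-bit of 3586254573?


0b11010101110000011110011011101101. Highest set bit at position 31

31


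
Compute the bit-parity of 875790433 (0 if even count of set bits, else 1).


0b110100001100111000000001100001 has 11 ones => parity 1

1


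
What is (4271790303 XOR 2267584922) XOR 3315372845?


Step 1: 4271790303 ^ 2267584922 = 2042020165
Step 2: 2042020165 ^ 3315372845 = 3156890216

3156890216


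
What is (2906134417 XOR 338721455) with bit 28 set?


Step 1: 2906134417 ^ 338721455 = 3104337214
Step 2: 3104337214 | (1 << 28) = 3104337214 | 268435456 = 3104337214

3104337214


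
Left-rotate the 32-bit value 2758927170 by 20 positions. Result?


Rotate 0b10100100011100011110001101000010 left by 20 (32-bit) = 0b110100001010100100011100011110 = 875185950

875185950


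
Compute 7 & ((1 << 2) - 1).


7 & 3 = 3

3


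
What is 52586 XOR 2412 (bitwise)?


0b1100110101101010 ^ 0b100101101100 = 0b1100010000000110 = 50182

50182


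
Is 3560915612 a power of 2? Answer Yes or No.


0b11010100001111110100001010011100. Multiple bits set => No

No


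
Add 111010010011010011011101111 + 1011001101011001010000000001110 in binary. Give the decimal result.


111010010011010011011101111 + 1011001101011001010000000001110 = 1100000111101100100011011111101 = 1626752765

1626752765


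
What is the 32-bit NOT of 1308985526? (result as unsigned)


~0b1001110000001011000100010110110 = 0b10110001111110100111011101001001 = 2985981769 (32-bit unsigned)

2985981769


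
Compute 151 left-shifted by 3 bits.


0b10010111 << 3 = 0b10010111000 = 1208

1208


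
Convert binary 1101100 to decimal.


1101100 in decimal = 108

108


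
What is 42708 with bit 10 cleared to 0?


42708 & ~(1 << 10) = 41684

41684


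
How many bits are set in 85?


0b1010101 has 4 set bits

4


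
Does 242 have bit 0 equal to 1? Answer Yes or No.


0b11110010, bit 0 = 0. No

No


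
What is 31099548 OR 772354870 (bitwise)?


0b1110110101000101010011100 | 0b101110000010010011001100110110 = 0b101111110110111011101110111110 = 802929598

802929598


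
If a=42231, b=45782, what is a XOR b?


42231 ^ 45782 = 5665

5665


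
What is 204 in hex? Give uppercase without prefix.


204 = CC hex

CC


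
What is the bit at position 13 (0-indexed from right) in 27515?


0b110101101111011, position 13 = 1

1


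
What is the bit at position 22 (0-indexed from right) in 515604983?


0b11110101110111000000111110111, position 22 = 0

0


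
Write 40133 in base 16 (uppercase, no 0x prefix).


40133 = 9CC5 hex

9CC5


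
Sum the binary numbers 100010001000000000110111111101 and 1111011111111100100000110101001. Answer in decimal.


100010001000000000110111111101 + 1111011111111100100000110101001 = 10011110000111100100111110100110 = 2652786598

2652786598


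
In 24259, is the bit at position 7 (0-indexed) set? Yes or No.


0b101111011000011, bit 7 = 1. Yes

Yes


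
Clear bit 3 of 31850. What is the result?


31850 & ~(1 << 3) = 31842

31842


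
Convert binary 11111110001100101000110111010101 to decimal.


11111110001100101000110111010101 in decimal = 4264725973

4264725973


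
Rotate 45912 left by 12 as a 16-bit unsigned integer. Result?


Rotate 0b1011001101011000 left by 12 (16-bit) = 0b1000101100110101 = 35637

35637


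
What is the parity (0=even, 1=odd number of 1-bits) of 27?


0b11011 has 4 ones => parity 0

0


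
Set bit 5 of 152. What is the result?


152 | (1 << 5) = 152 | 32 = 184

184


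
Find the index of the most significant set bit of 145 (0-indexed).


0b10010001. Highest set bit at position 7

7


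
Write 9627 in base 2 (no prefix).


9627 = 10010110011011 in binary

10010110011011


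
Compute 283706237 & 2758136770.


0b10000111010010000001101111101 & 0b10100100011001011101001111000010 = 0b11000010000001101000000 = 6357824

6357824


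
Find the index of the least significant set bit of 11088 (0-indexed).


0b10101101010000. Lowest set bit at position 4

4


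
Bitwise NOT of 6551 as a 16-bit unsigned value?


~0b1100110010111 = 0b1110011001101000 = 58984 (16-bit unsigned)

58984


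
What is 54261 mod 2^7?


54261 & 127 = 117

117


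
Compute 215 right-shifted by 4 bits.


0b11010111 >> 4 = 0b1101 = 13

13


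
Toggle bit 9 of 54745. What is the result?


54745 ^ (1 << 9) = 54745 ^ 512 = 55257

55257


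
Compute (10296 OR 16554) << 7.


Step 1: 10296 | 16554 = 26810
Step 2: 26810 << 7 = 3431680

3431680


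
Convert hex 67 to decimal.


67 hex = 103 decimal

103


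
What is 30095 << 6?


0b111010110001111 << 6 = 0b111010110001111000000 = 1926080

1926080


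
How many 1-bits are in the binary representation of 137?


0b10001001 has 3 set bits

3


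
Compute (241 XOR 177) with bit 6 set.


Step 1: 241 ^ 177 = 64
Step 2: 64 | (1 << 6) = 64 | 64 = 64

64


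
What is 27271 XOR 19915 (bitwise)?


0b110101010000111 ^ 0b100110111001011 = 0b10011101001100 = 10060

10060


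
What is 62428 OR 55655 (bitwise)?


0b1111001111011100 | 0b1101100101100111 = 0b1111101111111111 = 64511

64511


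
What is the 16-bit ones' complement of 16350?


16350 ^ 65535 = 49185

49185


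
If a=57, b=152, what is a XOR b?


57 ^ 152 = 161

161


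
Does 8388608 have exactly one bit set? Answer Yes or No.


0b100000000000000000000000. Only one bit set => Yes

Yes


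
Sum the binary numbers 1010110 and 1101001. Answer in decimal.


1010110 + 1101001 = 10111111 = 191

191


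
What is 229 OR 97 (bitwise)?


0b11100101 | 0b1100001 = 0b11100101 = 229

229


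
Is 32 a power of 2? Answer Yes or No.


0b100000. Only one bit set => Yes

Yes


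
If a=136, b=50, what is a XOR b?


136 ^ 50 = 186

186


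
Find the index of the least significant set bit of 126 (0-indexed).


0b1111110. Lowest set bit at position 1

1


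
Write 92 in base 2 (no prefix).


92 = 1011100 in binary

1011100


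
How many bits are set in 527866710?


0b11111011101101001101101010110 has 19 set bits

19


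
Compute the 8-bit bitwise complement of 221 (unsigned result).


~0b11011101 = 0b100010 = 34 (8-bit unsigned)

34


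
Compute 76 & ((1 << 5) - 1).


76 & 31 = 12

12


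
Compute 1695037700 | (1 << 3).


1695037700 | (1 << 3) = 1695037700 | 8 = 1695037708

1695037708


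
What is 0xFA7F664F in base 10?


FA7F664F hex = 4202653263 decimal

4202653263


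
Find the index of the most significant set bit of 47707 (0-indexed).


0b1011101001011011. Highest set bit at position 15

15


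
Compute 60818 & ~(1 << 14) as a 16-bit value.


60818 & ~(1 << 14) = 44434

44434


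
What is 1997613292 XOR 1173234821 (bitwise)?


0b1110111000100010010100011101100 ^ 0b1000101111011100010010010000101 = 0b110010111111110000110001101001 = 855575657

855575657


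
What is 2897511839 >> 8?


0b10101100101101001000010110011111 >> 8 = 0b101011001011010010000101 = 11318405

11318405


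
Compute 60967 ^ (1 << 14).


60967 ^ (1 << 14) = 60967 ^ 16384 = 44583

44583


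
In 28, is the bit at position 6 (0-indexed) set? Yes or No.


0b11100, bit 6 = 0. No

No


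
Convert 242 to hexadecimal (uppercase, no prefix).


242 = F2 hex

F2


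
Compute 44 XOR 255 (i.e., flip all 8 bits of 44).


44 ^ 255 = 211

211


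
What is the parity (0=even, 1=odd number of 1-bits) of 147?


0b10010011 has 4 ones => parity 0

0


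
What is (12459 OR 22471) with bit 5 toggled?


Step 1: 12459 | 22471 = 30703
Step 2: 30703 ^ (1 << 5) = 30703 ^ 32 = 30671

30671


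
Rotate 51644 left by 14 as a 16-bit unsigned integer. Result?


Rotate 0b1100100110111100 left by 14 (16-bit) = 0b11001001101111 = 12911

12911


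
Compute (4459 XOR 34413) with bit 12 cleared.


Step 1: 4459 ^ 34413 = 38662
Step 2: 38662 & ~(1 << 12) = 34566

34566


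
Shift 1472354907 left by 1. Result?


0b1010111110000100101101001011011 << 1 = 0b10101111100001001011010010110110 = 2944709814

2944709814


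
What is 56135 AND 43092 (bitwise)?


0b1101101101000111 & 0b1010100001010100 = 0b1000100001000100 = 34884

34884


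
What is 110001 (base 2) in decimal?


110001 in decimal = 49

49


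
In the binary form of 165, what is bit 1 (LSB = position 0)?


0b10100101, position 1 = 0

0


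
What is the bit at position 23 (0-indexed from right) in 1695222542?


0b1100101000010110000101100001110, position 23 = 0

0


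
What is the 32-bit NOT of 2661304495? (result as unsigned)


~0b10011110101000000100100010101111 = 0b1100001010111111011011101010000 = 1633662800 (32-bit unsigned)

1633662800


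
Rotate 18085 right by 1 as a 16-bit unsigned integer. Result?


Rotate 0b100011010100101 right by 1 (16-bit) = 0b1010001101010010 = 41810

41810


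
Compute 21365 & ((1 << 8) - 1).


21365 & 255 = 117

117


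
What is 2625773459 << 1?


0b10011100100000100001111110010011 << 1 = 0b100111001000001000011111100100110 = 5251546918

5251546918


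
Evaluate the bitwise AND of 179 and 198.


0b10110011 & 0b11000110 = 0b10000010 = 130

130


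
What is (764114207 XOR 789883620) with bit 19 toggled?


Step 1: 764114207 ^ 789883620 = 44031995
Step 2: 44031995 ^ (1 << 19) = 44031995 ^ 524288 = 43507707

43507707


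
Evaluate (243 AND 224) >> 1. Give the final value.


Step 1: 243 & 224 = 224
Step 2: 224 >> 1 = 112

112


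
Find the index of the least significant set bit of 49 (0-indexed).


0b110001. Lowest set bit at position 0

0


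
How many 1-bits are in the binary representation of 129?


0b10000001 has 2 set bits

2


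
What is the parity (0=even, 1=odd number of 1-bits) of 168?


0b10101000 has 3 ones => parity 1

1


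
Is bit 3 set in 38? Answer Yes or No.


0b100110, bit 3 = 0. No

No


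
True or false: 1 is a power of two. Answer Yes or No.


0b1. Only one bit set => Yes

Yes


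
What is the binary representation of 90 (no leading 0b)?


90 = 1011010 in binary

1011010


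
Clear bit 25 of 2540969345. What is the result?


2540969345 & ~(1 << 25) = 2507414913

2507414913


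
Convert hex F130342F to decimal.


F130342F hex = 4046468143 decimal

4046468143


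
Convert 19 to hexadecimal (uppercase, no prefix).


19 = 13 hex

13


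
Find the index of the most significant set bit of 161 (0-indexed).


0b10100001. Highest set bit at position 7

7


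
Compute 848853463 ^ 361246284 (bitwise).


0b110010100110000111100111010111 ^ 0b10101100010000010111001001100 = 0b100111000100000101011110011011 = 655382427

655382427


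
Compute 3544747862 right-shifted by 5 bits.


0b11010011010010001000111101010110 >> 5 = 0b110100110100100010001111010 = 110773370

110773370


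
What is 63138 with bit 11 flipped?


63138 ^ (1 << 11) = 63138 ^ 2048 = 65186

65186


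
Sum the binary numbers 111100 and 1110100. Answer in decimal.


111100 + 1110100 = 10110000 = 176

176


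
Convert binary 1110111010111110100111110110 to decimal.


1110111010111110100111110110 in decimal = 250341878

250341878


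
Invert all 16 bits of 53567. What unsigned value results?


53567 ^ 65535 = 11968

11968


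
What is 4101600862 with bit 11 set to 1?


4101600862 | (1 << 11) = 4101600862 | 2048 = 4101602910

4101602910


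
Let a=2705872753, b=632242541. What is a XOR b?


2705872753 ^ 632242541 = 2229736988

2229736988


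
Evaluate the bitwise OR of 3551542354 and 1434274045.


0b11010011101100000011110001010010 | 0b1010101011111010100100011111101 = 0b11010111111111010111110011111111 = 3623714047

3623714047


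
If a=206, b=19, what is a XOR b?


206 ^ 19 = 221

221


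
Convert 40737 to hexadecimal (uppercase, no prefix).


40737 = 9F21 hex

9F21


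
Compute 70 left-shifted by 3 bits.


0b1000110 << 3 = 0b1000110000 = 560

560


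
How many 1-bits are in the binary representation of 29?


0b11101 has 4 set bits

4


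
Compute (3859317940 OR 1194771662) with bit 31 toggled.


Step 1: 3859317940 | 1194771662 = 3879650558
Step 2: 3879650558 ^ (1 << 31) = 3879650558 ^ 2147483648 = 1732166910

1732166910


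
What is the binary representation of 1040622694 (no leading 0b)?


1040622694 = 111110000001101010010001100110 in binary

111110000001101010010001100110


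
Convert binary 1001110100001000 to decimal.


1001110100001000 in decimal = 40200

40200


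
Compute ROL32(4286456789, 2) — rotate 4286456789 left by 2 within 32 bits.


Rotate 0b11111111011111100010001111010101 left by 2 (32-bit) = 0b11111101111110001000111101010111 = 4260925271

4260925271


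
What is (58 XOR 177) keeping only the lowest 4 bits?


Step 1: 58 ^ 177 = 139
Step 2: 139 & 15 = 11

11


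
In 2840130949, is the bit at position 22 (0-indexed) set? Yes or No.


0b10101001010010001111010110000101, bit 22 = 1. Yes

Yes


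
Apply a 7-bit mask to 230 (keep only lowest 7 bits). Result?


230 & 127 = 102

102


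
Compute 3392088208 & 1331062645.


0b11001010001011110010100010010000 & 0b1001111010101100110011101110101 = 0b1001010000001100010000000010000 = 1241915408

1241915408


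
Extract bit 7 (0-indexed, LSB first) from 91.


0b1011011, position 7 = 0

0


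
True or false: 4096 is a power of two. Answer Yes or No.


0b1000000000000. Only one bit set => Yes

Yes


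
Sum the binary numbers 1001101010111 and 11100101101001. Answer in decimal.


1001101010111 + 11100101101001 = 100110011000000 = 19648

19648


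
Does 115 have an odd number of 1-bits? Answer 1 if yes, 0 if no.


0b1110011 has 5 ones => parity 1

1


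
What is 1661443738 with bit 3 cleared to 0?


1661443738 & ~(1 << 3) = 1661443730

1661443730


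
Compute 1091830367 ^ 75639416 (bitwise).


0b1000001000101000000001001011111 ^ 0b100100000100010101001111000 = 0b1000101100101100010100000100111 = 1167468583

1167468583


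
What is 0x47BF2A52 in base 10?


47BF2A52 hex = 1203710546 decimal

1203710546


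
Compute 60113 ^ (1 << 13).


60113 ^ (1 << 13) = 60113 ^ 8192 = 51921

51921


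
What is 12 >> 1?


0b1100 >> 1 = 0b110 = 6

6


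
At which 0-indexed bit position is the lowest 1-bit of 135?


0b10000111. Lowest set bit at position 0

0


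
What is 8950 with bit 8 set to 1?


8950 | (1 << 8) = 8950 | 256 = 9206

9206


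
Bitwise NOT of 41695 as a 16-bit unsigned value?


~0b1010001011011111 = 0b101110100100000 = 23840 (16-bit unsigned)

23840


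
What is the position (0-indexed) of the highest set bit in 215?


0b11010111. Highest set bit at position 7

7


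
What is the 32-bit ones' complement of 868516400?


868516400 ^ 4294967295 = 3426450895

3426450895


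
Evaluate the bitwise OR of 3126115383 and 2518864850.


0b10111010010101001011110000110111 | 0b10010110001000101101001111010010 = 0b10111110011101101111111111110111 = 3195469815

3195469815


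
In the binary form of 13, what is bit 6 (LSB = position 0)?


0b1101, position 6 = 0

0


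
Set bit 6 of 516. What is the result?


516 | (1 << 6) = 516 | 64 = 580

580


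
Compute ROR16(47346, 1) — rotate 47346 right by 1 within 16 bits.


Rotate 0b1011100011110010 right by 1 (16-bit) = 0b101110001111001 = 23673

23673


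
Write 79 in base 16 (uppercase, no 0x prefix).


79 = 4F hex

4F


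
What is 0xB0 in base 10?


B0 hex = 176 decimal

176


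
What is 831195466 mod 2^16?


831195466 & 65535 = 2378

2378


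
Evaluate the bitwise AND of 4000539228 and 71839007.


0b11101110011100110110001001011100 & 0b100010010000010110100011111 = 0b100010000000010000000011100 = 71311388

71311388


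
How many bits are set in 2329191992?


0b10001010110101001010011000111000 has 14 set bits

14


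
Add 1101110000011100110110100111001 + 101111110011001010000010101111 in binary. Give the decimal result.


1101110000011100110110100111001 + 101111110011001010000010101111 = 10011101110110110000110111101000 = 2648378856

2648378856


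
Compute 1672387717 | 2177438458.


0b1100011101011101001110010000101 | 0b10000001110010010001001011111010 = 0b11100011111011111001111011111111 = 3824131839

3824131839
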